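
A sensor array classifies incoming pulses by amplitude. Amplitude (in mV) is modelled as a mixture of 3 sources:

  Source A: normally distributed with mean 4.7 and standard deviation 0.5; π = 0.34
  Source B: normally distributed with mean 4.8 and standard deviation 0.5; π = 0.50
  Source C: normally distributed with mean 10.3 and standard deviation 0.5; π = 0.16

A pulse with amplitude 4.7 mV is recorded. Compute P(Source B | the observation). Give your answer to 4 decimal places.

0.5904

By Bayes' theorem, P(k | x) = P(Z=k) f_k(x) / Σ_j P(Z=j) f_j(x).
Component likelihoods at x = 4.7 mV:
  L_A = 0.797885
  L_B = 0.782085
  L_C = 4.60246e-28
Weight by the priors:
  P(Z=A)·L_A = 0.34 × 0.797885 = 0.271281
  P(Z=B)·L_B = 0.50 × 0.782085 = 0.391043
  P(Z=C)·L_C = 0.16 × 4.60246e-28 = 7.36394e-29
Marginal: 0.271281 + 0.391043 + 7.36394e-29 = 0.662323
So the posterior for Source B is 0.391043 / 0.662323 ≈ 0.5904.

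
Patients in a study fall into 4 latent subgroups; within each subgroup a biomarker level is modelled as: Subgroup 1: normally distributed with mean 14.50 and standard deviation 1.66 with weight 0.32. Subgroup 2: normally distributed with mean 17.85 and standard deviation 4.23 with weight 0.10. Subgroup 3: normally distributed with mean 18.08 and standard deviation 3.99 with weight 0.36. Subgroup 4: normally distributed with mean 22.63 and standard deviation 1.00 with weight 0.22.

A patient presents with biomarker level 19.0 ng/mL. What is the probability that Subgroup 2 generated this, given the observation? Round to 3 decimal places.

Apply Bayes' rule: the posterior for each component is proportional to its prior times its likelihood at x.
Normal densities:
  p_1 = 0.00609619
  p_2 = 0.0908908
  p_3 = 0.0973627
  p_4 = 0.000549013
Multiply by the mixture weights:
  P(Z=1)·p_1 = 0.32 × 0.00609619 = 0.00195078
  P(Z=2)·p_2 = 0.10 × 0.0908908 = 0.00908908
  P(Z=3)·p_3 = 0.36 × 0.0973627 = 0.0350506
  P(Z=4)·p_4 = 0.22 × 0.000549013 = 0.000120783
Denominator: 0.00195078 + 0.00908908 + 0.0350506 + 0.000120783 = 0.0462112
P(Subgroup 2 | 19.0 ng/mL) = 0.00908908 / 0.0462112 ≈ 0.197

0.197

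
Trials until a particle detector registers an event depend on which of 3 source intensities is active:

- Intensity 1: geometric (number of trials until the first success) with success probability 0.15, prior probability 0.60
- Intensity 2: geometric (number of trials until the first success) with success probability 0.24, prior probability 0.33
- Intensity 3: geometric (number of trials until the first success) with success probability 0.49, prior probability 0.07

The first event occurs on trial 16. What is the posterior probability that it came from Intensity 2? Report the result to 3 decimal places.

Apply Bayes' rule: the posterior for each component is proportional to its prior times its likelihood at x.
Geometric probabilities:
  f_1 = 0.15·(1−0.15)^15 = 0.15·0.0873542 = 0.0131031
  f_2 = 0.24·(1−0.24)^15 = 0.24·0.0163006 = 0.00391215
  f_3 = 0.49·(1−0.49)^15 = 0.49·4.10726e-05 = 2.01256e-05
Unnormalised posteriors:
  π_1·f_1 = 0.60 × 0.0131031 = 0.00786188
  π_2·f_2 = 0.33 × 0.00391215 = 0.00129101
  π_3·f_3 = 0.07 × 2.01256e-05 = 1.40879e-06
Marginal: 0.00786188 + 0.00129101 + 1.40879e-06 = 0.0091543
P(Intensity 2 | the observation) ≈ 0.141

0.141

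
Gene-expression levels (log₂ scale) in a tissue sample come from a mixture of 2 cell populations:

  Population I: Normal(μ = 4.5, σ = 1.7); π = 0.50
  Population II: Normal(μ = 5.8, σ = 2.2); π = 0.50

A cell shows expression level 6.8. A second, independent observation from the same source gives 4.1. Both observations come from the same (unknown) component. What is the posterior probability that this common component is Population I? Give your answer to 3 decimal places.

Posterior ∝ prior × likelihood, so P(k | x) ∝ π_k f_k(x); normalise over all components.
Since both observations come from the same component, the likelihood for component k is f_k(x₁)·f_k(x₂).
  L_I = [0.0939689] × [0.228265] = 0.0214498
  L_II = [0.163539] × [0.134532] = 0.0220014
Multiply by the mixture weights:
  π_I·L_I = 0.50 × 0.0214498 = 0.0107249
  π_II·L_II = 0.50 × 0.0220014 = 0.0110007
Marginal: 0.0107249 + 0.0110007 = 0.0217256
Responsibility of Population I: 0.0107249 / 0.0217256 ≈ 0.494

0.494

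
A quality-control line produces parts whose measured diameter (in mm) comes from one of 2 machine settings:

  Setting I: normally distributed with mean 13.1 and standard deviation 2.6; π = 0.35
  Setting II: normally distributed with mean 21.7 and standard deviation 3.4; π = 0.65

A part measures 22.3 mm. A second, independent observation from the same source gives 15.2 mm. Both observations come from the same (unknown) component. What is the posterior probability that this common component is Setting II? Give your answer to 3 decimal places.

The responsibility of component k is π_k f_k(x) divided by Σ_j π_j f_j(x).
Since both observations come from the same component, the likelihood for component k is f_k(x₁)·f_k(x₂).
  f_I = [(1/(2.6·√(2π)))·exp(−(22.3−13.1)²/(2·2.6²)) = 0.153439·exp(-6.26036) = 0.000293156] × [0.110733] = 3.24621e-05
  f_II = [(1/(3.4·√(2π)))·exp(−(22.3−21.7)²/(2·3.4²)) = 0.117336·exp(-0.01557) = 0.115523] × [0.0188709] = 0.00218002
Prior × likelihood for each component:
  π_I·f_I = 0.35 × 3.24621e-05 = 1.13617e-05
  π_II·f_II = 0.65 × 0.00218002 = 0.00141701
Sum: 1.13617e-05 + 0.00141701 = 0.00142838
So the posterior for Setting II is 0.00141701 / 0.00142838 ≈ 0.992.

0.992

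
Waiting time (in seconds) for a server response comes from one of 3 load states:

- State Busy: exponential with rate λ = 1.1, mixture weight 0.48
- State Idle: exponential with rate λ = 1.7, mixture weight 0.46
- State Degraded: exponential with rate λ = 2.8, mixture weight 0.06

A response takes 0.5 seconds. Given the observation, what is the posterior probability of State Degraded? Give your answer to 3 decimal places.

0.061

Apply Bayes' rule: the posterior for each component is proportional to its prior times its likelihood at x.
Evaluate each component's likelihood at the observed value:
  p_Busy = 1.1·e^(−1.1·0.5) = 1.1·e^(−0.5500) = 0.634645
  p_Idle = 1.7·e^(−1.7·0.5) = 1.7·e^(−0.8500) = 0.726605
  p_Degraded = 2.8·e^(−2.8·0.5) = 2.8·e^(−1.4000) = 0.690471
Weight by the priors:
  π_Busy·p_Busy = 0.48 × 0.634645 = 0.304629
  π_Idle·p_Idle = 0.46 × 0.726605 = 0.334238
  π_Degraded·p_Degraded = 0.06 × 0.690471 = 0.0414283
Normaliser: 0.304629 + 0.334238 + 0.0414283 = 0.680296
Responsibility of State Degraded: 0.0414283 / 0.680296 ≈ 0.061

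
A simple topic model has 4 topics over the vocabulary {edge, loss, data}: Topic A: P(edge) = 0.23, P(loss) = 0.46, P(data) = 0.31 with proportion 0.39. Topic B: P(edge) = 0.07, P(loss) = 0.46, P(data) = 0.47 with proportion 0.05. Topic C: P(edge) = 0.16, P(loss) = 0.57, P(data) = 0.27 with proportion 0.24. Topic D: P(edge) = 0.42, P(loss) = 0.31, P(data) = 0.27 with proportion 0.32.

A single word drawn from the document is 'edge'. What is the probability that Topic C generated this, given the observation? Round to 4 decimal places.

Posterior ∝ prior × likelihood, so P(k | x) ∝ w_k f_k(x); normalise over all components.
Categorical probabilities:
  f_A = P(edge | comp) = 0.23
  f_B = P(edge | comp) = 0.07
  f_C = P(edge | comp) = 0.16
  f_D = P(edge | comp) = 0.42
Unnormalised posteriors:
  w_A·f_A = 0.39 × 0.23 = 0.0897
  w_B·f_B = 0.05 × 0.07 = 0.0035
  w_C·f_C = 0.24 × 0.16 = 0.0384
  w_D·f_D = 0.32 × 0.42 = 0.1344
Evidence: 0.0897 + 0.0035 + 0.0384 + 0.1344 = 0.266
So the posterior for Topic C is 0.0384 / 0.266 ≈ 0.1444.

0.1444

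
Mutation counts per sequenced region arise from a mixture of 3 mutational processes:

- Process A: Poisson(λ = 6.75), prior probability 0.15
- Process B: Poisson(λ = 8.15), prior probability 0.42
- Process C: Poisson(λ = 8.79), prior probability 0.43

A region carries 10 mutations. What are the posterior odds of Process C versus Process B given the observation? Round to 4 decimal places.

Only the two components matter; the odds are (π_i f_i(x)) / (π_j f_j(x)).
Poisson probabilities:
  p_A = e^(−6.75)·6.75^10/10! = 0.0633559
  p_B = e^(−8.15)·8.15^10/10! = 0.102876
  p_C = e^(−8.79)·8.79^10/10! = 0.115525
0.0496759 / 0.0432078 ≈ 1.1497

1.1497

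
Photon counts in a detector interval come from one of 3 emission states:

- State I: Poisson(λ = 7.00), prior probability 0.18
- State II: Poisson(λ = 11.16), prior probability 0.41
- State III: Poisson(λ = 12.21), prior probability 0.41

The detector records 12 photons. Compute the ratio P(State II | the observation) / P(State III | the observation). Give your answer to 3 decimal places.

The posterior odds equal the prior odds times the likelihood ratio: (P(Z=i)/P(Z=j))·(f_i(x)/f_j(x)).
Component likelihoods at x = 12 photons:
  L_I = 0.0263498
  L_II = 0.110894
  L_III = 0.11416
0.0454664 / 0.0468058 ≈ 0.971

0.971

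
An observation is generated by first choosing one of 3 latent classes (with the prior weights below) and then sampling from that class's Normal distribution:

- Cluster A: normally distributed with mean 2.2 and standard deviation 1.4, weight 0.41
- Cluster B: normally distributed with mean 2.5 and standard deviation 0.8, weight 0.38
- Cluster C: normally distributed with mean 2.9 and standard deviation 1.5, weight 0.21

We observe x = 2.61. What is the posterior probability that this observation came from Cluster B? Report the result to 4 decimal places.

0.5296

Posterior ∝ prior × likelihood, so P(k | x) ∝ π_k f_k(x); normalise over all components.
Component likelihoods at x = 2.61:
  f_A = (1/(1.4·√(2π)))·exp(−(2.61−2.2)²/(2·1.4²)) = 0.284959·exp(-0.04288) = 0.272997
  f_B = (1/(0.8·√(2π)))·exp(−(2.61−2.5)²/(2·0.8²)) = 0.498678·exp(-0.00945) = 0.493986
  f_C = (1/(1.5·√(2π)))·exp(−(2.61−2.9)²/(2·1.5²)) = 0.265962·exp(-0.01869) = 0.261037
Multiply by the mixture weights:
  π_A·f_A = 0.41 × 0.272997 = 0.111929
  π_B·f_B = 0.38 × 0.493986 = 0.187715
  π_C·f_C = 0.21 × 0.261037 = 0.0548178
Marginal: 0.111929 + 0.187715 + 0.0548178 = 0.354461
P(Cluster B | the observation) = 0.187715 / 0.354461 ≈ 0.5296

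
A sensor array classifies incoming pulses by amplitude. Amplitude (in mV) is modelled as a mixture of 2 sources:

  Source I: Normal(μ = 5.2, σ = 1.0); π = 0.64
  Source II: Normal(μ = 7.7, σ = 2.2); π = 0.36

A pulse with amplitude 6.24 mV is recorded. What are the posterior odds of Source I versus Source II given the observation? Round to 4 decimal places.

Since P(k|x) ∝ π_k f_k(x), the posterior odds are π_i f_i(x) / (π_j f_j(x)).
Normal densities:
  L_I = (1/(1.0·√(2π)))·exp(−(6.24−5.2)²/(2·1.0²)) = 0.398942·exp(-0.54080) = 0.232297
  L_II = (1/(2.2·√(2π)))·exp(−(6.24−7.7)²/(2·2.2²)) = 0.181337·exp(-0.22021) = 0.145497
Posterior odds = (π_I·L_I) / (π_II·L_II) = (0.64·0.232297) / (0.36·0.145497) = 0.14867 / 0.0523788 ≈ 2.8384

2.8384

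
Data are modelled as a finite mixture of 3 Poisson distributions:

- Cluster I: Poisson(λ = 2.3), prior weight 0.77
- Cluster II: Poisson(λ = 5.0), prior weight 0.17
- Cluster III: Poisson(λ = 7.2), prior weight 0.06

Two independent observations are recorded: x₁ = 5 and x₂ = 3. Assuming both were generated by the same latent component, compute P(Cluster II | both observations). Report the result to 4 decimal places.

0.3236

Posterior ∝ prior × likelihood, so P(k | x) ∝ π_k f_k(x); normalise over all components.
Since both observations come from the same component, the likelihood for component k is f_k(x₁)·f_k(x₂).
  f_I = [0.053775] × [0.203308] = 0.0109329
  f_II = [0.175467] × [0.140374] = 0.024631
  f_III = [0.120382] × [0.0464436] = 0.00559097
Prior × likelihood for each component:
  π_I·f_I = 0.77 × 0.0109329 = 0.00841834
  π_II·f_II = 0.17 × 0.024631 = 0.00418728
  π_III·f_III = 0.06 × 0.00559097 = 0.000335458
Marginal: 0.00841834 + 0.00418728 + 0.000335458 = 0.0129411
P(Cluster II | data) = 0.00418728 / 0.0129411 ≈ 0.3236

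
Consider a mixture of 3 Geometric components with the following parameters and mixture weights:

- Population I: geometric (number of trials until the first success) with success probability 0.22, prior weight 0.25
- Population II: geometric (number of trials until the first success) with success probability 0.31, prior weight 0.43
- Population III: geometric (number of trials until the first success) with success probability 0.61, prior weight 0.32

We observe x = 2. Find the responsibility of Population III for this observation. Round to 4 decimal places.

By Bayes' theorem, P(k | x) = π_k f_k(x) / Σ_j π_j f_j(x).
Geometric probabilities:
  p_I = 0.1716
  p_II = 0.2139
  p_III = 0.2379
Prior × likelihood for each component:
  π_I·p_I = 0.25 × 0.1716 = 0.0429
  π_II·p_II = 0.43 × 0.2139 = 0.091977
  π_III·p_III = 0.32 × 0.2379 = 0.076128
Evidence: 0.0429 + 0.091977 + 0.076128 = 0.211005
P(Population III | 2) = 0.076128 / 0.211005 ≈ 0.3608

0.3608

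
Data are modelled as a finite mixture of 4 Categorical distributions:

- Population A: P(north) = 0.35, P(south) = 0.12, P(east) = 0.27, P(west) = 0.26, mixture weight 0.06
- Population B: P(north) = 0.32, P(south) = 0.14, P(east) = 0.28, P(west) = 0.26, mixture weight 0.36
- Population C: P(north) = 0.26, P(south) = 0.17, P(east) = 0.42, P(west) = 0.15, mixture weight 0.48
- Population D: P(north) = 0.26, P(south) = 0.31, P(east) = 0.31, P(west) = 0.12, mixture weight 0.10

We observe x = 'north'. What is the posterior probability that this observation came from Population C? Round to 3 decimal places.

0.435

By Bayes' theorem, P(k | x) = w_k f_k(x) / Σ_j w_j f_j(x).
Evaluate each component's likelihood at the observed value:
  p_A = 0.35
  p_B = 0.32
  p_C = 0.26
  p_D = 0.26
Multiply by the mixture weights:
  w_A·p_A = 0.06 × 0.35 = 0.021
  w_B·p_B = 0.36 × 0.32 = 0.1152
  w_C·p_C = 0.48 × 0.26 = 0.1248
  w_D·p_D = 0.10 × 0.26 = 0.026
Marginal: 0.021 + 0.1152 + 0.1248 + 0.026 = 0.287
Responsibility of Population C: 0.1248 / 0.287 ≈ 0.435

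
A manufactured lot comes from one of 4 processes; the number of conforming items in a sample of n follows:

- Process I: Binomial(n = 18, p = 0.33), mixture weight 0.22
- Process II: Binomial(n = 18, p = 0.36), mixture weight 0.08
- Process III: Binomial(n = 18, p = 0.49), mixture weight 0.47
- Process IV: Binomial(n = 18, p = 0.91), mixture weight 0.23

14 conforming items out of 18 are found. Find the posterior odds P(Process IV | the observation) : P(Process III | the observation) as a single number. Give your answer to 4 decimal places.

Only the two components matter; the odds are (π_i f_i(x)) / (π_j f_j(x)).
Evaluate each component's likelihood at the observed value:
  p_I = 0.000111999
  p_II = 0.000315265
  p_III = 0.00952242
  p_IV = 0.0536131
Odds = (0.23/0.47) × (0.0536131/0.00952242) = 0.489362 × 5.6302 ≈ 2.7552

2.7552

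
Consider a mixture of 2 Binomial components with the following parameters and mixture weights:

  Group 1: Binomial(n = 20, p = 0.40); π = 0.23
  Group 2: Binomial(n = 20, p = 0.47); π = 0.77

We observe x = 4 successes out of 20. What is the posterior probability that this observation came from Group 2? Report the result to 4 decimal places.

P(component k | x) = π_k·f_k(x) / marginal(x), where marginal(x) = Σ_j π_j·f_j(x).
Evaluate each component's likelihood at the observed value:
  L_1 = C(20,4)·0.40^4·0.60^16 = 4845·0.0256·0.000282111 = 0.0349908
  L_2 = C(20,4)·0.47^4·0.53^16 = 4845·0.0487968·3.87627e-05 = 0.0091643
Multiply by the mixture weights:
  π_1·L_1 = 0.23 × 0.0349908 = 0.00804788
  π_2·L_2 = 0.77 × 0.0091643 = 0.00705651
Sum: 0.00804788 + 0.00705651 = 0.0151044
P(Group 2 | 4 successes out of 20) ≈ 0.4672

0.4672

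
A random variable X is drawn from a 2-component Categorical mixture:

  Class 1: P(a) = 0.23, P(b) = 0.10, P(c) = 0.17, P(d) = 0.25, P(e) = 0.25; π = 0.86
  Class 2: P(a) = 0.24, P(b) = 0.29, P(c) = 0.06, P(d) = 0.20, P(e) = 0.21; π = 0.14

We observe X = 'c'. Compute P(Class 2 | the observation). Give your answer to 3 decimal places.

0.054

P(component k | x) = π_k·f_k(x) / marginal(x), where marginal(x) = Σ_j π_j·f_j(x).
Categorical probabilities:
  f_1 = 0.17
  f_2 = 0.06
Weight by the priors:
  π_1·f_1 = 0.86 × 0.17 = 0.1462
  π_2·f_2 = 0.14 × 0.06 = 0.0084
Marginal: 0.1462 + 0.0084 = 0.1546
P(Class 2 | the observation) = 0.0084 / 0.1546 ≈ 0.054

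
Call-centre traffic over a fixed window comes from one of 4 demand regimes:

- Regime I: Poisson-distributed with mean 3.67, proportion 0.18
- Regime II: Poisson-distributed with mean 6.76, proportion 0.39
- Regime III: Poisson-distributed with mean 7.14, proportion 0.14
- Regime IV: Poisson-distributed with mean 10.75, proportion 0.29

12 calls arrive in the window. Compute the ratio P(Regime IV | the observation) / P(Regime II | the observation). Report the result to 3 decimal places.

Posterior odds = (w_i f_i(x)) / (w_j f_j(x)); the normalising sum cancels.
Evaluate each component's likelihood at the observed value:
  f_I = 0.000317538
  f_II = 0.022039
  f_III = 0.0290522
  f_IV = 0.106635
0.0309241 / 0.00859523 ≈ 3.598

3.598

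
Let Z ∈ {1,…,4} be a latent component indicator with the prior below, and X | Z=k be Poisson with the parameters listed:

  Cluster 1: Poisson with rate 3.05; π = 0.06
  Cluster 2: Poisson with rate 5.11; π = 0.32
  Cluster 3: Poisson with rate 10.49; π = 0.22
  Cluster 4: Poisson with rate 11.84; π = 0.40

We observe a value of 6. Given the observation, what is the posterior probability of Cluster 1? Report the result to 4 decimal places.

0.0433

Apply Bayes' rule: the posterior for each component is proportional to its prior times its likelihood at x.
Component likelihoods at x = 6:
  f_1 = e^(−3.05)·3.05^6/6! = 0.0529503
  f_2 = e^(−5.11)·5.11^6/6! = 0.149262
  f_3 = e^(−10.49)·10.49^6/6! = 0.051472
  f_4 = e^(−11.84)·11.84^6/6! = 0.0275887
Multiply by the mixture weights:
  P(Z=1)·f_1 = 0.06 × 0.0529503 = 0.00317702
  P(Z=2)·f_2 = 0.32 × 0.149262 = 0.0477637
  P(Z=3)·f_3 = 0.22 × 0.051472 = 0.0113238
  P(Z=4)·f_4 = 0.40 × 0.0275887 = 0.0110355
Denominator: 0.00317702 + 0.0477637 + 0.0113238 + 0.0110355 = 0.0733001
Responsibility of Cluster 1: 0.00317702 / 0.0733001 ≈ 0.0433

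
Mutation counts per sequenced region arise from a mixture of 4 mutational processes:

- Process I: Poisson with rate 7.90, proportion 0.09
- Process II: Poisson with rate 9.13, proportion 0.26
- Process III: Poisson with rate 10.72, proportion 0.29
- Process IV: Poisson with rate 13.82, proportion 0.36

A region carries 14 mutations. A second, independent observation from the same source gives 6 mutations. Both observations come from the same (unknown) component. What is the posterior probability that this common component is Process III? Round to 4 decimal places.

0.4050

Apply Bayes' rule: the posterior for each component is proportional to its prior times its likelihood at x.
Since both observations come from the same component, the likelihood for component k is f_k(x₁)·f_k(x₂).
  p_I = [e^(−7.90)·7.90^14/14! = 0.0156836] × [0.125171] = 0.00196313
  p_II = [e^(−9.13)·9.13^14/14! = 0.0347595] × [0.0871733] = 0.0030301
  p_III = [e^(−10.72)·10.72^14/14! = 0.0670937] × [0.04658] = 0.00312522
  p_IV = [e^(−13.82)·13.82^14/14! = 0.105866] × [0.0096331] = 0.00101981
Unnormalised posteriors:
  P(Z=I)·p_I = 0.09 × 0.00196313 = 0.000176681
  P(Z=II)·p_II = 0.26 × 0.0030301 = 0.000787827
  P(Z=III)·p_III = 0.29 × 0.00312522 = 0.000906315
  P(Z=IV)·p_IV = 0.36 × 0.00101981 = 0.000367133
Evidence: 0.000176681 + 0.000787827 + 0.000906315 + 0.000367133 = 0.00223796
P(Process III | x₁,x₂) = 0.000906315 / 0.00223796 ≈ 0.4050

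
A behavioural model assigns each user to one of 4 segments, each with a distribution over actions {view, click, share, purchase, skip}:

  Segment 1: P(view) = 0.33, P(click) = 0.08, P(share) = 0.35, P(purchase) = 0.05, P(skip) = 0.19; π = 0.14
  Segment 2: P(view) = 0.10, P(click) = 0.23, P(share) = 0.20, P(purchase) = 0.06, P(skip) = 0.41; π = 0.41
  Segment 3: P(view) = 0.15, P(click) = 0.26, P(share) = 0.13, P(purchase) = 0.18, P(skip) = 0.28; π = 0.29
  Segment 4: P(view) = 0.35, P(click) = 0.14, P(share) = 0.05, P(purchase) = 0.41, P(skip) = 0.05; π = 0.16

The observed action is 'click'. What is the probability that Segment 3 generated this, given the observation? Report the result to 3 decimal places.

P(component k | x) = π_k·f_k(x) / marginal(x), where marginal(x) = Σ_j π_j·f_j(x).
Component likelihoods at x = 'click':
  p_1 = 0.08
  p_2 = 0.23
  p_3 = 0.26
  p_4 = 0.14
Weight by the priors:
  π_1·p_1 = 0.14 × 0.08 = 0.0112
  π_2·p_2 = 0.41 × 0.23 = 0.0943
  π_3·p_3 = 0.29 × 0.26 = 0.0754
  π_4·p_4 = 0.16 × 0.14 = 0.0224
Marginal: 0.0112 + 0.0943 + 0.0754 + 0.0224 = 0.2033
P(Segment 3 | the observation) = 0.0754 / 0.2033 ≈ 0.371

0.371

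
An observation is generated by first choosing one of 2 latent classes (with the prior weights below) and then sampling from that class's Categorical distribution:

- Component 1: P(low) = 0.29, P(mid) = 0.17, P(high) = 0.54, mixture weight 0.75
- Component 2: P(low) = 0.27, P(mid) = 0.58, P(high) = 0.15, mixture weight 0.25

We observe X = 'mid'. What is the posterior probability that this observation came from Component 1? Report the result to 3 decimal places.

0.468

Apply Bayes' rule: the posterior for each component is proportional to its prior times its likelihood at x.
Evaluate each component's likelihood at the observed value:
  f_1 = 0.17
  f_2 = 0.58
Prior × likelihood for each component:
  π_1·f_1 = 0.75 × 0.17 = 0.1275
  π_2·f_2 = 0.25 × 0.58 = 0.145
Sum: 0.1275 + 0.145 = 0.2725
P(Component 1 | 'mid') ≈ 0.468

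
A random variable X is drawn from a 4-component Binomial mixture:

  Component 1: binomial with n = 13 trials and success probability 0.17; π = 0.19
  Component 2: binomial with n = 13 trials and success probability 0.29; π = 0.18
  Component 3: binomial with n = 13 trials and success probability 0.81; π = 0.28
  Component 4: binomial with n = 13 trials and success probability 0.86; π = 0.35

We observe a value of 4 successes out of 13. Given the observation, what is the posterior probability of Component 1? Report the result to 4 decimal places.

0.3368

P(component k | x) = w_k·f_k(x) / marginal(x), where marginal(x) = Σ_j w_j·f_j(x).
Evaluate each component's likelihood at the observed value:
  p_1 = C(13,4)·0.17^4·0.83^9 = 715·0.00083521·0.18694 = 0.111636
  p_2 = C(13,4)·0.29^4·0.71^9 = 715·0.00707281·0.0458485 = 0.231859
  p_3 = C(13,4)·0.81^4·0.19^9 = 715·0.430467·3.22688e-07 = 9.93181e-05
  p_4 = C(13,4)·0.86^4·0.14^9 = 715·0.547008·2.0661e-08 = 8.08076e-06
Prior × likelihood for each component:
  w_1·p_1 = 0.19 × 0.111636 = 0.0212109
  w_2·p_2 = 0.18 × 0.231859 = 0.0417345
  w_3·p_3 = 0.28 × 9.93181e-05 = 2.78091e-05
  w_4·p_4 = 0.35 × 8.08076e-06 = 2.82827e-06
Normaliser: 0.0212109 + 0.0417345 + 2.78091e-05 + 2.82827e-06 = 0.062976
P(Component 1 | data) ≈ 0.3368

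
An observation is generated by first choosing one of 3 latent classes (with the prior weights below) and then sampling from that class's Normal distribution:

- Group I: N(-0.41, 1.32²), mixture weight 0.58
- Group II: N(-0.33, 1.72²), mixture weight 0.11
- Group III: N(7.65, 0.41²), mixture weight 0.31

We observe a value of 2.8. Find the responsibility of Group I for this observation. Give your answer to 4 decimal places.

By Bayes' theorem, P(k | x) = π_k f_k(x) / Σ_j π_j f_j(x).
Component likelihoods at x = 2.8:
  p_I = (1/(1.32·√(2π)))·exp(−(2.8−-0.41)²/(2·1.32²)) = 0.302229·exp(-2.95687) = 0.0157103
  p_II = (1/(1.72·√(2π)))·exp(−(2.8−-0.33)²/(2·1.72²)) = 0.231943·exp(-1.65578) = 0.0442881
  p_III = (1/(0.41·√(2π)))·exp(−(2.8−7.65)²/(2·0.41²)) = 0.973030·exp(-69.96579) = 4.00284e-31
Unnormalised posteriors:
  π_I·p_I = 0.58 × 0.0157103 = 0.00911196
  π_II·p_II = 0.11 × 0.0442881 = 0.00487169
  π_III·p_III = 0.31 × 4.00284e-31 = 1.24088e-31
Evidence: 0.00911196 + 0.00487169 + 1.24088e-31 = 0.0139837
So the posterior for Group I is 0.00911196 / 0.0139837 ≈ 0.6516.

0.6516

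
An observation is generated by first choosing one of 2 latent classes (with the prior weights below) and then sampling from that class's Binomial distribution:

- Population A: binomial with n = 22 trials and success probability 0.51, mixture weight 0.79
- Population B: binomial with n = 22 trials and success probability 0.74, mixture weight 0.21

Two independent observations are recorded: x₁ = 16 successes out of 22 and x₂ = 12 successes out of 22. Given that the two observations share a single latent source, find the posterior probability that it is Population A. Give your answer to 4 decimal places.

P(component k | x) = P(Z=k)·f_k(x) / marginal(x), where marginal(x) = Σ_j P(Z=j)·f_j(x).
Since both observations come from the same component, the likelihood for component k is f_k(x₁)·f_k(x₂).
  f_A = [C(22,16)·0.51^16·0.49^6 = 74613·2.0947e-05·0.0138413 = 0.0216329] × [0.159761] = 0.00345608
  f_B = [C(22,16)·0.74^16·0.26^6 = 74613·0.00808551·0.000308916 = 0.186364] × [0.0246139] = 0.00458715
Unnormalised posteriors:
  P(Z=A)·f_A = 0.79 × 0.00345608 = 0.0027303
  P(Z=B)·f_B = 0.21 × 0.00458715 = 0.000963301
Sum: 0.0027303 + 0.000963301 = 0.0036936
P(Population A | x₁, x₂) = 0.0027303 / 0.0036936 ≈ 0.7392

0.7392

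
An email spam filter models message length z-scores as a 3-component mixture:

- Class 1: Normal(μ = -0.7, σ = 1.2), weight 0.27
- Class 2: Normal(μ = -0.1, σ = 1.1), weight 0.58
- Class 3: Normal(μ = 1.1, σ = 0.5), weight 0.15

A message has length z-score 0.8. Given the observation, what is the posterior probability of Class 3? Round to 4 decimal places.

0.3428

By Bayes' theorem, P(k | x) = π_k f_k(x) / Σ_j π_j f_j(x).
Component likelihoods at x = 0.8:
  L_1 = (1/(1.2·√(2π)))·exp(−(0.8−-0.7)²/(2·1.2²)) = 0.332452·exp(-0.78125) = 0.152208
  L_2 = (1/(1.1·√(2π)))·exp(−(0.8−-0.1)²/(2·1.1²)) = 0.362675·exp(-0.33471) = 0.25951
  L_3 = (1/(0.5·√(2π)))·exp(−(0.8−1.1)²/(2·0.5²)) = 0.797885·exp(-0.18000) = 0.666449
Prior × likelihood for each component:
  π_1·L_1 = 0.27 × 0.152208 = 0.041096
  π_2·L_2 = 0.58 × 0.25951 = 0.150516
  π_3·L_3 = 0.15 × 0.666449 = 0.0999674
Denominator: 0.041096 + 0.150516 + 0.0999674 = 0.291579
P(Class 3 | 0.8) = 0.0999674 / 0.291579 ≈ 0.3428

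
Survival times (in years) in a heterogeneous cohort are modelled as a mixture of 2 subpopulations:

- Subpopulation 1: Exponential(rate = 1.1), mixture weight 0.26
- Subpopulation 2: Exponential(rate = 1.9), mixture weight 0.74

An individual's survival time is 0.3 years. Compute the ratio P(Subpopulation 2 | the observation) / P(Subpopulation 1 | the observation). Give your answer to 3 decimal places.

The posterior odds equal the prior odds times the likelihood ratio: (w_i/w_j)·(f_i(x)/f_j(x)).
Component likelihoods at x = 0.3 years:
  p_1 = 1.1·e^(−1.1·0.3) = 1.1·e^(−0.3300) = 0.790816
  p_2 = 1.9·e^(−1.9·0.3) = 1.9·e^(−0.5700) = 1.0745
Odds = (0.74/0.26) × (1.0745/0.790816) = 2.84615 × 1.35872 ≈ 3.867

3.867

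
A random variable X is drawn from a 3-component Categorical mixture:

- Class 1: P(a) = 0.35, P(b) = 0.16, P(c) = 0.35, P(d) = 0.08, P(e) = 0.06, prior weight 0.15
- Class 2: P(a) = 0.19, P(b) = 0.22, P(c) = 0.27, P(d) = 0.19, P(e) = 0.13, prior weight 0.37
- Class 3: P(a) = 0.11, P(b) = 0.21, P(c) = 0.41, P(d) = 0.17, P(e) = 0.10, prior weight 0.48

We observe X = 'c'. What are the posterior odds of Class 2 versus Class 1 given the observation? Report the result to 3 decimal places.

1.903

Only the two components matter; the odds are (P(Z=i) f_i(x)) / (P(Z=j) f_j(x)).
Component likelihoods at x = 'c':
  p_1 = P(c | comp) = 0.35
  p_2 = P(c | comp) = 0.27
  p_3 = P(c | comp) = 0.41
Posterior odds = (P(Z=2)·p_2) / (P(Z=1)·p_1) = (0.37·0.27) / (0.15·0.35) = 0.0999 / 0.0525 ≈ 1.903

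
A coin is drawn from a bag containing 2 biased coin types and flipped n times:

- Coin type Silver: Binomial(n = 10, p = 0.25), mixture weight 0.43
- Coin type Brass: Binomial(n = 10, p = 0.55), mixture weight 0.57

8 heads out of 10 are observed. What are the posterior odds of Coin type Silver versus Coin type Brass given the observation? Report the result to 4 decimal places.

Posterior odds = (π_i f_i(x)) / (π_j f_j(x)); the normalising sum cancels.
Component likelihoods at x = 8 heads out of 10:
  L_Silver = C(10,8)·0.25^8·0.75^2 = 45·1.52588e-05·0.5625 = 0.000386238
  L_Brass = C(10,8)·0.55^8·0.45^2 = 45·0.00837339·0.2025 = 0.0763026
Posterior odds = (π_Silver·L_Silver) / (π_Brass·L_Brass) = (0.43·0.000386238) / (0.57·0.0763026) = 0.000166082 / 0.0434925 ≈ 0.0038

0.0038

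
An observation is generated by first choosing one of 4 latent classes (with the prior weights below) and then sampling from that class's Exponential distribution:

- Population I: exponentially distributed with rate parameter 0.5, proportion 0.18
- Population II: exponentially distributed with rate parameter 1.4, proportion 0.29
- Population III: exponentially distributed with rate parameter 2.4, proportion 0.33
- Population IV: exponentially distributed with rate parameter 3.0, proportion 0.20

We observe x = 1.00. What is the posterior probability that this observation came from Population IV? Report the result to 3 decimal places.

0.116

The responsibility of component k is π_k f_k(x) divided by Σ_j π_j f_j(x).
Component likelihoods at x = 1.00:
  L_I = 0.5·e^(−0.5·1.00) = 0.5·e^(−0.5000) = 0.303265
  L_II = 1.4·e^(−1.4·1.00) = 1.4·e^(−1.4000) = 0.345236
  L_III = 2.4·e^(−2.4·1.00) = 2.4·e^(−2.4000) = 0.217723
  L_IV = 3.0·e^(−3.0·1.00) = 3.0·e^(−3.0000) = 0.149361
Weight by the priors:
  π_I·L_I = 0.18 × 0.303265 = 0.0545878
  π_II·L_II = 0.29 × 0.345236 = 0.100118
  π_III·L_III = 0.33 × 0.217723 = 0.0718486
  π_IV·L_IV = 0.20 × 0.149361 = 0.0298722
Normaliser: 0.0545878 + 0.100118 + 0.0718486 + 0.0298722 = 0.256427
P(Population IV | the observation) = 0.0298722 / 0.256427 ≈ 0.116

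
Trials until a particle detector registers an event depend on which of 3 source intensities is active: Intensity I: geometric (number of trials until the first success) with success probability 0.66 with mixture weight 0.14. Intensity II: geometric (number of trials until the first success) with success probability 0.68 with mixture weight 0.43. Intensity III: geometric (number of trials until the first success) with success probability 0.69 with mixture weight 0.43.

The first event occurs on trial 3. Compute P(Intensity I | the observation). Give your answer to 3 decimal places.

Posterior ∝ prior × likelihood, so P(k | x) ∝ π_k f_k(x); normalise over all components.
Component likelihoods at x = 3:
  f_I = 0.076296
  f_II = 0.069632
  f_III = 0.066309
Unnormalised posteriors:
  π_I·f_I = 0.14 × 0.076296 = 0.0106814
  π_II·f_II = 0.43 × 0.069632 = 0.0299418
  π_III·f_III = 0.43 × 0.066309 = 0.0285129
Marginal: 0.0106814 + 0.0299418 + 0.0285129 = 0.0691361
P(Intensity I | data) ≈ 0.154

0.154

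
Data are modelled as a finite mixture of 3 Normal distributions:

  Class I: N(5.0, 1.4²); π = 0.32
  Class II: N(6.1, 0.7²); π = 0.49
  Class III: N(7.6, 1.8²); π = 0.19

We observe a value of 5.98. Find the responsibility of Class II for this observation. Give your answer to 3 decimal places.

0.735

P(component k | x) = w_k·f_k(x) / marginal(x), where marginal(x) = Σ_j w_j·f_j(x).
Evaluate each component's likelihood at the observed value:
  f_I = (1/(1.4·√(2π)))·exp(−(5.98−5.0)²/(2·1.4²)) = 0.284959·exp(-0.24500) = 0.223039
  f_II = (1/(0.7·√(2π)))·exp(−(5.98−6.1)²/(2·0.7²)) = 0.569918·exp(-0.01469) = 0.561604
  f_III = (1/(1.8·√(2π)))·exp(−(5.98−7.6)²/(2·1.8²)) = 0.221635·exp(-0.40500) = 0.147825
Weight by the priors:
  w_I·f_I = 0.32 × 0.223039 = 0.0713723
  w_II·f_II = 0.49 × 0.561604 = 0.275186
  w_III·f_III = 0.19 × 0.147825 = 0.0280868
Denominator: 0.0713723 + 0.275186 + 0.0280868 = 0.374645
Responsibility of Class II: 0.275186 / 0.374645 ≈ 0.735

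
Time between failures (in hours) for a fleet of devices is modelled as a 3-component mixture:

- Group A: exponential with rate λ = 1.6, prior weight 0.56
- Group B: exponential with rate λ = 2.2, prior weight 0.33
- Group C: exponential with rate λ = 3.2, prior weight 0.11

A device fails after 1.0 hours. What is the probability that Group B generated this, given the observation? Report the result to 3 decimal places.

0.292

P(component k | x) = P(Z=k)·f_k(x) / marginal(x), where marginal(x) = Σ_j P(Z=j)·f_j(x).
Evaluate each component's likelihood at the observed value:
  p_A = 0.323034
  p_B = 0.243767
  p_C = 0.130439
Unnormalised posteriors:
  P(Z=A)·p_A = 0.56 × 0.323034 = 0.180899
  P(Z=B)·p_B = 0.33 × 0.243767 = 0.0804431
  P(Z=C)·p_C = 0.11 × 0.130439 = 0.0143483
Sum: 0.180899 + 0.0804431 + 0.0143483 = 0.275691
So the posterior for Group B is 0.0804431 / 0.275691 ≈ 0.292.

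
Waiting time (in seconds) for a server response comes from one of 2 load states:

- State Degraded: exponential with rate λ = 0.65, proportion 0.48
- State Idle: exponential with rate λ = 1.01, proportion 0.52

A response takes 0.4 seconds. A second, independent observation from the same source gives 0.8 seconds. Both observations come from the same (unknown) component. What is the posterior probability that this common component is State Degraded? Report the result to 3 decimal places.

0.371

Apply Bayes' rule: the posterior for each component is proportional to its prior times its likelihood at x.
Since both observations come from the same component, the likelihood for component k is f_k(x₁)·f_k(x₂).
  L_Degraded = [0.65·e^(−0.65·0.4) = 0.65·e^(−0.2600) = 0.501184] × [0.386438] = 0.193677
  L_Idle = [1.01·e^(−1.01·0.4) = 1.01·e^(−0.4040) = 0.674321] × [0.450206] = 0.303583
Prior × likelihood for each component:
  w_Degraded·L_Degraded = 0.48 × 0.193677 = 0.0929647
  w_Idle·L_Idle = 0.52 × 0.303583 = 0.157863
Normaliser: 0.0929647 + 0.157863 = 0.250828
Responsibility of State Degraded: 0.0929647 / 0.250828 ≈ 0.371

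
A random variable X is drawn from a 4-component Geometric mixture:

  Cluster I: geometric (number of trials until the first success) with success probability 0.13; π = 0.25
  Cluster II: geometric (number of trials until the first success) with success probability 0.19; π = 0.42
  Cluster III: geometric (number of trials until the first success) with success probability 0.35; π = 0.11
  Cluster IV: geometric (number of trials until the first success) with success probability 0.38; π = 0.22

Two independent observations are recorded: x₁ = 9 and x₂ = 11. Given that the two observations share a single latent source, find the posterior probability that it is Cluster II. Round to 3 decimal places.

Posterior ∝ prior × likelihood, so P(k | x) ∝ π_k f_k(x); normalise over all components.
Since both observations come from the same component, the likelihood for component k is f_k(x₁)·f_k(x₂).
  f_I = [0.13·(1−0.13)^8 = 0.13·0.328212 = 0.0426675] × [0.032295] = 0.00137795
  f_II = [0.19·(1−0.19)^8 = 0.19·0.185302 = 0.0352074] × [0.0230996] = 0.000813275
  f_III = [0.35·(1−0.35)^8 = 0.35·0.0318645 = 0.0111526] × [0.00471196] = 5.25505e-05
  f_IV = [0.38·(1−0.38)^8 = 0.38·0.021834 = 0.00829692] × [0.00318934] = 2.64617e-05
Prior × likelihood for each component:
  π_I·f_I = 0.25 × 0.00137795 = 0.000344487
  π_II·f_II = 0.42 × 0.000813275 = 0.000341576
  π_III·f_III = 0.11 × 5.25505e-05 = 5.78055e-06
  π_IV·f_IV = 0.22 × 2.64617e-05 = 5.82157e-06
Marginal: 0.000344487 + 0.000341576 + 5.78055e-06 + 5.82157e-06 = 0.000697665
P(Cluster II | x₁, x₂) ≈ 0.490

0.490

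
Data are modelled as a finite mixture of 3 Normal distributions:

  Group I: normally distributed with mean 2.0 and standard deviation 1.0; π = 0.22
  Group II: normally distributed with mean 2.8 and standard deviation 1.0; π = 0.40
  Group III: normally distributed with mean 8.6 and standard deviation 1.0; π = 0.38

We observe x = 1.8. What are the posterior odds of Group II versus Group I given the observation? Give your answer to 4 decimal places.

The posterior odds equal the prior odds times the likelihood ratio: (P(Z=i)/P(Z=j))·(f_i(x)/f_j(x)).
Evaluate each component's likelihood at the observed value:
  L_I = (1/(1.0·√(2π)))·exp(−(1.8−2.0)²/(2·1.0²)) = 0.398942·exp(-0.02000) = 0.391043
  L_II = (1/(1.0·√(2π)))·exp(−(1.8−2.8)²/(2·1.0²)) = 0.398942·exp(-0.50000) = 0.241971
  L_III = (1/(1.0·√(2π)))·exp(−(1.8−8.6)²/(2·1.0²)) = 0.398942·exp(-23.12000) = 3.63096e-11
Posterior odds = (P(Z=II)·L_II) / (P(Z=I)·L_I) = (0.40·0.241971) / (0.22·0.391043) = 0.0967883 / 0.0860294 ≈ 1.1251

1.1251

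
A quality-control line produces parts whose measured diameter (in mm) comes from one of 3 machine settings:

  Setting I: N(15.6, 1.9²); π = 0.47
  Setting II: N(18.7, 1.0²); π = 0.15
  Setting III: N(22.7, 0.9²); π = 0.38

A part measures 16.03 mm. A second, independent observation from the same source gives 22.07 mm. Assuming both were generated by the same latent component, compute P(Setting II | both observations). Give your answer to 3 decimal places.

By Bayes' theorem, P(k | x) = w_k f_k(x) / Σ_j w_j f_j(x).
Since both observations come from the same component, the likelihood for component k is f_k(x₁)·f_k(x₂).
  f_I = [(1/(1.9·√(2π)))·exp(−(16.03−15.6)²/(2·1.9²)) = 0.209970·exp(-0.02561) = 0.204661] × [0.000637025] = 0.000130374
  f_II = [(1/(1.0·√(2π)))·exp(−(16.03−18.7)²/(2·1.0²)) = 0.398942·exp(-3.56445) = 0.0112951] × [0.00136393] = 1.54056e-05
  f_III = [(1/(0.9·√(2π)))·exp(−(16.03−22.7)²/(2·0.9²)) = 0.443269·exp(-27.46228) = 5.24746e-13] × [0.346949] = 1.8206e-13
Weight by the priors:
  w_I·f_I = 0.47 × 0.000130374 = 6.12758e-05
  w_II·f_II = 0.15 × 1.54056e-05 = 2.31085e-06
  w_III·f_III = 0.38 × 1.8206e-13 = 6.91828e-14
Marginal: 6.12758e-05 + 2.31085e-06 + 6.91828e-14 = 6.35867e-05
So the posterior for Setting II is 2.31085e-06 / 6.35867e-05 ≈ 0.036.

0.036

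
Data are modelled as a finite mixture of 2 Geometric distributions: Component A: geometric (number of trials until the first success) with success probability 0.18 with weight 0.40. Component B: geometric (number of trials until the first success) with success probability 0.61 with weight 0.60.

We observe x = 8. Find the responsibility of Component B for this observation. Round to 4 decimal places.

Posterior ∝ prior × likelihood, so P(k | x) ∝ π_k f_k(x); normalise over all components.
Evaluate each component's likelihood at the observed value:
  f_A = 0.18·(1−0.18)^7 = 0.18·0.249285 = 0.0448714
  f_B = 0.61·(1−0.61)^7 = 0.61·0.00137231 = 0.000837109
Unnormalised posteriors:
  π_A·f_A = 0.40 × 0.0448714 = 0.0179486
  π_B·f_B = 0.60 × 0.000837109 = 0.000502265
Normaliser: 0.0179486 + 0.000502265 = 0.0184508
P(Component B | the observation) = 0.000502265 / 0.0184508 ≈ 0.0272

0.0272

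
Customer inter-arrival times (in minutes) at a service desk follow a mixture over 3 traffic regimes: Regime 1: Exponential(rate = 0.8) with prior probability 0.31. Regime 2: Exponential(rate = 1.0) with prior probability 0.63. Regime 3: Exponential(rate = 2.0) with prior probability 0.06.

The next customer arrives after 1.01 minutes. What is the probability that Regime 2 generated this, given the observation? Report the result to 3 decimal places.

The responsibility of component k is w_k f_k(x) divided by Σ_j w_j f_j(x).
Exponential densities:
  f_1 = 0.356599
  f_2 = 0.364219
  f_3 = 0.265311
Prior × likelihood for each component:
  w_1·f_1 = 0.31 × 0.356599 = 0.110546
  w_2·f_2 = 0.63 × 0.364219 = 0.229458
  w_3·f_3 = 0.06 × 0.265311 = 0.0159187
Sum: 0.110546 + 0.229458 + 0.0159187 = 0.355922
P(Regime 2 | the observation) ≈ 0.645

0.645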